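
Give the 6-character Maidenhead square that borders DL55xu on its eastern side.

DL65au

Longitude subsquare x = 23; +1 → 24, wraps to 0 = a, carry into square.
Longitude square 5; +1 → 6.
The latitude characters are unchanged.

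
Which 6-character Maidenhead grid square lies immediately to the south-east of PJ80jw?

Longitude subsquare j = 9; +1 → 10 = k.
Latitude subsquare w = 22; −1 → 21 = v.

PJ80kv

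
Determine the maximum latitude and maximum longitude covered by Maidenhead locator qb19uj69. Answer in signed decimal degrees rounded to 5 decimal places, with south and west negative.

Field Q=16, B=1: +16·20° lon, +1·10° lat → SW at lon 140°, lat -80°.
Square 1, 9: +1·2° lon, +9·1° lat → SW at lon 142°, lat -71°.
Subsquare u=20, j=9: +20·0.0833333° lon, +9·0.0416667° lat → SW at lon 143.667°, lat -70.625°.
Extended square 6, 9: +6·0.00833333° lon, +9·0.00416667° lat → SW at lon 143.717°, lat -70.5875°.
Cell spans 0.00833333° lon × 0.00416667° lat. NE corner is SW corner plus one full cell.
latitude -70.58333, longitude 143.72500.

-70.58333, 143.72500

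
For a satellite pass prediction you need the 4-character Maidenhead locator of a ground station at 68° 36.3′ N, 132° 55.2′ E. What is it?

PP68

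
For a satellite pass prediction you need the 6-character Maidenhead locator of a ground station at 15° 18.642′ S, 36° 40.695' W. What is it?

HH14pq

Add 180° to longitude and 90° to latitude: 143.3218, 74.6893.
Field: 143.3218/20 → 7 → H, 74.6893/10 → 7 → H; chars HH.
Square: 3.3218/2 → 1, 4.6893/1 → 4; chars 14.
Subsquare: 1.3218/0.0833333 → 15 → p, 0.6893/0.0416667 → 16 → q; chars pq.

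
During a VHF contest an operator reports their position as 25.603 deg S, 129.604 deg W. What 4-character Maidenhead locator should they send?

CG54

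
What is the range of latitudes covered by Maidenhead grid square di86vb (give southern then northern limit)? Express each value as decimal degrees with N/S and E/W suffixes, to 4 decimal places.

Field D=3, I=8: +3·20° lon, +8·10° lat → SW at lon -120°, lat -10°.
Square 8, 6: +8·2° lon, +6·1° lat → SW at lon -104°, lat -4°.
Subsquare v=21, b=1: +21·0.0833333° lon, +1·0.0416667° lat → SW at lon -102.25°, lat -3.95833°.
Cell spans 0.0833333° lon × 0.0416667° lat.
south 3.9583° S, north 3.9167° S.

3.9583° S, 3.9167° S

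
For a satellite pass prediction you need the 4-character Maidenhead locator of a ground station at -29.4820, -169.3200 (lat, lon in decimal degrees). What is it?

AG50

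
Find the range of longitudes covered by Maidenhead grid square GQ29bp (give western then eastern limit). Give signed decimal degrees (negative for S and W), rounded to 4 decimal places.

-55.9167, -55.8333

Field G=6, Q=16: +6·20° lon, +16·10° lat → SW at lon -60°, lat 70°.
Square 2, 9: +2·2° lon, +9·1° lat → SW at lon -56°, lat 79°.
Subsquare b=1, p=15: +1·0.0833333° lon, +15·0.0416667° lat → SW at lon -55.9167°, lat 79.625°.
Cell spans 0.0833333° lon × 0.0416667° lat.
west -55.9167, east -55.8333.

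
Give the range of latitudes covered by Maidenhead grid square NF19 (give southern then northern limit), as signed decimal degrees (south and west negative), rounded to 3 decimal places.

-31.000, -30.000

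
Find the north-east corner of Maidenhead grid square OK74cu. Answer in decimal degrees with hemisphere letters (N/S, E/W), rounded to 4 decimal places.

14.8750° N, 114.2500° E

Field O=14, K=10: +14·20° lon, +10·10° lat → SW at lon 100°, lat 10°.
Square 7, 4: +7·2° lon, +4·1° lat → SW at lon 114°, lat 14°.
Subsquare c=2, u=20: +2·0.0833333° lon, +20·0.0416667° lat → SW at lon 114.167°, lat 14.8333°.
Cell spans 0.0833333° lon × 0.0416667° lat. NE corner is SW corner plus one full cell.
latitude 14.8750° N, longitude 114.2500° E.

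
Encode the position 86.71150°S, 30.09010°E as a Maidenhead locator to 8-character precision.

KA53bg09

Add 180° to longitude and 90° to latitude: 210.09010, 3.28850.
Field (20°×10°, letters A–R): 210.09010/20 → 10 → K, 3.28850/10 → 0 → A; chars KA.
Square (2°×1°, digits 0–9): 10.09010/2 → 5, 3.28850/1 → 3; chars 53.
Subsquare (5′×2.5′, letters a–x): 0.09010/0.0833333 → 1 → b, 0.28850/0.0416667 → 6 → g; chars bg.
Extended square (30″×15″, digits 0–9): 0.00677/0.00833333 → 0, 0.03850/0.00416667 → 9; chars 09.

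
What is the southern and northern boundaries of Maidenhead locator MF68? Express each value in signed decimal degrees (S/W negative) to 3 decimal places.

-32.000, -31.000

Field M=12, F=5: +12·20° lon, +5·10° lat → SW at lon 60°, lat -40°.
Square 6, 8: +6·2° lon, +8·1° lat → SW at lon 72°, lat -32°.
Cell spans 2° lon × 1° lat.
south -32.000, north -31.000.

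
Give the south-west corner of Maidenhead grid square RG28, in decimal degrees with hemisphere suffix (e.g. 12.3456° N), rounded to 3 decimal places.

Field R=17, G=6: +17·20° lon, +6·10° lat → SW at lon 160°, lat -30°.
Square 2, 8: +2·2° lon, +8·1° lat → SW at lon 164°, lat -22°.
latitude 22.000° S, longitude 164.000° E.

22.000° S, 164.000° E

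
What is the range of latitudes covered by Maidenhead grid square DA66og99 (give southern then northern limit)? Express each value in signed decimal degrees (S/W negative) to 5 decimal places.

Field D=3, A=0: +3·20° lon, +0·10° lat → SW at lon -120°, lat -90°.
Square 6, 6: +6·2° lon, +6·1° lat → SW at lon -108°, lat -84°.
Subsquare o=14, g=6: +14·0.0833333° lon, +6·0.0416667° lat → SW at lon -106.833°, lat -83.75°.
Extended square 9, 9: +9·0.00833333° lon, +9·0.00416667° lat → SW at lon -106.758°, lat -83.7125°.
Cell spans 0.00833333° lon × 0.00416667° lat.
south -83.71250, north -83.70833.

-83.71250, -83.70833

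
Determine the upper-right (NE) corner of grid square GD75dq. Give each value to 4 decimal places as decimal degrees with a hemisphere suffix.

54.2917° S, 45.6667° W

Field G=6, D=3: +6·20° lon, +3·10° lat → SW at lon -60°, lat -60°.
Square 7, 5: +7·2° lon, +5·1° lat → SW at lon -46°, lat -55°.
Subsquare d=3, q=16: +3·0.0833333° lon, +16·0.0416667° lat → SW at lon -45.75°, lat -54.3333°.
Cell spans 0.0833333° lon × 0.0416667° lat. NE corner is SW corner plus one full cell.
latitude 54.2917° S, longitude 45.6667° W.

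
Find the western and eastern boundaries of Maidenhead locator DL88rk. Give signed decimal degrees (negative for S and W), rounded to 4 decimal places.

-102.5833, -102.5000

Field D=3, L=11: +3·20° lon, +11·10° lat → SW at lon -120°, lat 20°.
Square 8, 8: +8·2° lon, +8·1° lat → SW at lon -104°, lat 28°.
Subsquare r=17, k=10: +17·0.0833333° lon, +10·0.0416667° lat → SW at lon -102.583°, lat 28.4167°.
Cell spans 0.0833333° lon × 0.0416667° lat.
west -102.5833, east -102.5000.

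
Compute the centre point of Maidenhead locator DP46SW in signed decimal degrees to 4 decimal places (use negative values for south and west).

66.9375, -110.4583

Field D=3, P=15: +3·20° lon, +15·10° lat → SW at lon -120°, lat 60°.
Square 4, 6: +4·2° lon, +6·1° lat → SW at lon -112°, lat 66°.
Subsquare s=18, w=22: +18·0.0833333° lon, +22·0.0416667° lat → SW at lon -110.5°, lat 66.9167°.
Cell spans 0.0833333° lon × 0.0416667° lat. Centre is SW corner plus half of each.
latitude 66.9375, longitude -110.4583.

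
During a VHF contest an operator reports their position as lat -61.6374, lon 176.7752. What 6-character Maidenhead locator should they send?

RC88ji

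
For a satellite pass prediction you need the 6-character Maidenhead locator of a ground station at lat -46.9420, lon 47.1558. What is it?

Add 180° to longitude and 90° to latitude: 227.1558, 43.0580.
Field: lon ⌊227.1558/20⌋ = 11 → L; lat ⌊43.0580/10⌋ = 4 → E.
Square: lon ⌊7.1558/2⌋ = 3; lat ⌊3.0580/1⌋ = 3.
Subsquare: lon ⌊1.1558/0.0833333⌋ = 13 → n; lat ⌊0.0580/0.0416667⌋ = 1 → b.

LE33nb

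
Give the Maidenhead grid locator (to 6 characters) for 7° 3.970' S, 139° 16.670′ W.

Offset from 180°W / 90°S: lon 40.7222°, lat 82.9338°.
Field: 40.7222/20 → 2 → C, 82.9338/10 → 8 → I; chars CI.
Square: 0.7222/2 → 0, 2.9338/1 → 2; chars 02.
Subsquare: 0.7222/0.0833333 → 8 → i, 0.9338/0.0416667 → 22 → w; chars iw.

CI02iw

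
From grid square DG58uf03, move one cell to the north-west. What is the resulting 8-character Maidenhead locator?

DG58tf94

Longitude extended square 0; −1 → -1, wraps to 9, carry into subsquare.
Longitude subsquare u = 20; −1 → 19 = t.
Latitude extended square 3; +1 → 4.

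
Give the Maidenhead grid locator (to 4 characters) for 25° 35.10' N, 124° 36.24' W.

CL75

Shift to the Maidenhead origin (180°W, 90°S): lon 55.40, lat 115.59.
Field: 55.40/20 → 2 → C, 115.59/10 → 11 → L; chars CL.
Square: 15.40/2 → 7, 5.59/1 → 5; chars 75.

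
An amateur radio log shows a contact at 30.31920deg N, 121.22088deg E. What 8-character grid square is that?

PM00oh66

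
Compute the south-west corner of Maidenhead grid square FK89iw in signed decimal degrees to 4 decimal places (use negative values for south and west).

19.9167, -63.3333

Field F=5, K=10: +5·20° lon, +10·10° lat → SW at lon -80°, lat 10°.
Square 8, 9: +8·2° lon, +9·1° lat → SW at lon -64°, lat 19°.
Subsquare i=8, w=22: +8·0.0833333° lon, +22·0.0416667° lat → SW at lon -63.3333°, lat 19.9167°.
latitude 19.9167, longitude -63.3333.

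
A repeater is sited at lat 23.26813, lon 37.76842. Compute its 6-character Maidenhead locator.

KL83vg

Add 180° to longitude and 90° to latitude: 217.7684, 113.2681.
Field: lon ⌊217.7684/20⌋ = 10 → K; lat ⌊113.2681/10⌋ = 11 → L.
Square: lon ⌊17.7684/2⌋ = 8; lat ⌊3.2681/1⌋ = 3.
Subsquare: lon ⌊1.7684/0.0833333⌋ = 21 → v; lat ⌊0.2681/0.0416667⌋ = 6 → g.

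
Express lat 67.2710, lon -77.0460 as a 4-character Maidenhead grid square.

FP17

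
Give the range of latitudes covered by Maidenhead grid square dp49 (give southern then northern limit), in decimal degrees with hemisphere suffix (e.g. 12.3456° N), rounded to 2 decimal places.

Field D=3, P=15: +3·20° lon, +15·10° lat → SW at lon -120°, lat 60°.
Square 4, 9: +4·2° lon, +9·1° lat → SW at lon -112°, lat 69°.
Cell spans 2° lon × 1° lat.
south 69.00° N, north 70.00° N.

69.00° N, 70.00° N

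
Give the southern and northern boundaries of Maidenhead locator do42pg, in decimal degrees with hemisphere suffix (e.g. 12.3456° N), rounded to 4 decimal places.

Field D=3, O=14: +3·20° lon, +14·10° lat → SW at lon -120°, lat 50°.
Square 4, 2: +4·2° lon, +2·1° lat → SW at lon -112°, lat 52°.
Subsquare p=15, g=6: +15·0.0833333° lon, +6·0.0416667° lat → SW at lon -110.75°, lat 52.25°.
Cell spans 0.0833333° lon × 0.0416667° lat.
south 52.2500° N, north 52.2917° N.

52.2500° N, 52.2917° N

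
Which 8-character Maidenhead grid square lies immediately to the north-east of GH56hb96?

GH56ib07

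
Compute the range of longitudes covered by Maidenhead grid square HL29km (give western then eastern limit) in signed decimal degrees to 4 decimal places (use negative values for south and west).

-35.1667, -35.0833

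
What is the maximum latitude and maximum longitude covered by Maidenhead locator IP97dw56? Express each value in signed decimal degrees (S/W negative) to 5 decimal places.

Field I=8, P=15: +8·20° lon, +15·10° lat → SW at lon -20°, lat 60°.
Square 9, 7: +9·2° lon, +7·1° lat → SW at lon -2°, lat 67°.
Subsquare d=3, w=22: +3·0.0833333° lon, +22·0.0416667° lat → SW at lon -1.75°, lat 67.9167°.
Extended square 5, 6: +5·0.00833333° lon, +6·0.00416667° lat → SW at lon -1.70833°, lat 67.9417°.
Cell spans 0.00833333° lon × 0.00416667° lat. NE corner is SW corner plus one full cell.
latitude 67.94583, longitude -1.70000.

67.94583, -1.70000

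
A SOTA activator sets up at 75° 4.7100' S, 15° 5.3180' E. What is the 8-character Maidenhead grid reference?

JB74nw01

Shift to the Maidenhead origin (180°W, 90°S): lon 195.08863, lat 14.92150.
Field: lon ⌊195.08863/20⌋ = 9 → J; lat ⌊14.92150/10⌋ = 1 → B.
Square: lon ⌊15.08863/2⌋ = 7; lat ⌊4.92150/1⌋ = 4.
Subsquare: lon ⌊1.08863/0.0833333⌋ = 13 → n; lat ⌊0.92150/0.0416667⌋ = 22 → w.
Extended square: lon ⌊0.00530/0.00833333⌋ = 0; lat ⌊0.00483/0.00416667⌋ = 1.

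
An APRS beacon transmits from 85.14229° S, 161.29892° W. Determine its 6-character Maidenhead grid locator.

AA94iu

Offset from 180°W / 90°S: lon 18.7011°, lat 4.8577°.
Field (20°×10°, letters A–R): lon ⌊18.7011/20⌋ = 0 → A; lat ⌊4.8577/10⌋ = 0 → A.
Square (2°×1°, digits 0–9): lon ⌊18.7011/2⌋ = 9; lat ⌊4.8577/1⌋ = 4.
Subsquare (5′×2.5′, letters a–x): lon ⌊0.7011/0.0833333⌋ = 8 → i; lat ⌊0.8577/0.0416667⌋ = 20 → u.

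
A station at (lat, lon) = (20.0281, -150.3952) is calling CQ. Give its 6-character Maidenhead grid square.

Offset from 180°W / 90°S: lon 29.6048°, lat 110.0281°.
Field: 29.6048/20 → 1 → B, 110.0281/10 → 11 → L; chars BL.
Square: 9.6048/2 → 4, 0.0281/1 → 0; chars 40.
Subsquare: 1.6048/0.0833333 → 19 → t, 0.0281/0.0416667 → 0 → a; chars ta.

BL40ta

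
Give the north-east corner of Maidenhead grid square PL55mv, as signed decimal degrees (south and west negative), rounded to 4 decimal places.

Field P=15, L=11: +15·20° lon, +11·10° lat → SW at lon 120°, lat 20°.
Square 5, 5: +5·2° lon, +5·1° lat → SW at lon 130°, lat 25°.
Subsquare m=12, v=21: +12·0.0833333° lon, +21·0.0416667° lat → SW at lon 131°, lat 25.875°.
Cell spans 0.0833333° lon × 0.0416667° lat. NE corner is SW corner plus one full cell.
latitude 25.9167, longitude 131.0833.

25.9167, 131.0833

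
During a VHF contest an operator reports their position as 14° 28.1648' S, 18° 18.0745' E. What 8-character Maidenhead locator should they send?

Shift to the Maidenhead origin (180°W, 90°S): lon 198.30124, lat 75.53059.
Field (20°×10°, letters A–R): lon ⌊198.30124/20⌋ = 9 → J; lat ⌊75.53059/10⌋ = 7 → H.
Square (2°×1°, digits 0–9): lon ⌊18.30124/2⌋ = 9; lat ⌊5.53059/1⌋ = 5.
Subsquare (5′×2.5′, letters a–x): lon ⌊0.30124/0.0833333⌋ = 3 → d; lat ⌊0.53059/0.0416667⌋ = 12 → m.
Extended square (30″×15″, digits 0–9): lon ⌊0.05124/0.00833333⌋ = 6; lat ⌊0.03059/0.00416667⌋ = 7.

JH95dm67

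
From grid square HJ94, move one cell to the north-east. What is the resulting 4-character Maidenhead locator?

IJ05

Longitude square 9; +1 → 10, wraps to 0, carry into field.
Longitude field H = 7; +1 → 8 = I.
Latitude square 4; +1 → 5.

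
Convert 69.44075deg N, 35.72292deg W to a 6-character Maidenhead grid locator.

Offset from 180°W / 90°S: lon 144.2771°, lat 159.4407°.
Field (20°×10°, letters A–R): lon ⌊144.2771/20⌋ = 7 → H; lat ⌊159.4407/10⌋ = 15 → P.
Square (2°×1°, digits 0–9): lon ⌊4.2771/2⌋ = 2; lat ⌊9.4407/1⌋ = 9.
Subsquare (5′×2.5′, letters a–x): lon ⌊0.2771/0.0833333⌋ = 3 → d; lat ⌊0.4407/0.0416667⌋ = 10 → k.

HP29dk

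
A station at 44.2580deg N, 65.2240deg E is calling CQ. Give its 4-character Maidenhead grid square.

MN24

Shift to the Maidenhead origin (180°W, 90°S): lon 245.22, lat 134.26.
Field (20°×10°, letters A–R): 245.22/20 → 12 → M, 134.26/10 → 13 → N; chars MN.
Square (2°×1°, digits 0–9): 5.22/2 → 2, 4.26/1 → 4; chars 24.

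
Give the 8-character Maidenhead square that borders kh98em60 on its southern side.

KH98el69

Latitude extended square 0; −1 → -1, wraps to 9, carry into subsquare.
Latitude subsquare m = 12; −1 → 11 = l.
The longitude characters are unchanged.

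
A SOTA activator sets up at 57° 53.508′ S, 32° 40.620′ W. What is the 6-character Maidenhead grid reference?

HD32pc

Add 180° to longitude and 90° to latitude: 147.3230, 32.1082.
Field: 147.3230/20 → 7 → H, 32.1082/10 → 3 → D; chars HD.
Square: 7.3230/2 → 3, 2.1082/1 → 2; chars 32.
Subsquare: 1.3230/0.0833333 → 15 → p, 0.1082/0.0416667 → 2 → c; chars pc.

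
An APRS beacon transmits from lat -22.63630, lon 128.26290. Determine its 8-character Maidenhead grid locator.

Add 180° to longitude and 90° to latitude: 308.26290, 67.36370.
Field: 308.26290/20 → 15 → P, 67.36370/10 → 6 → G; chars PG.
Square: 8.26290/2 → 4, 7.36370/1 → 7; chars 47.
Subsquare: 0.26290/0.0833333 → 3 → d, 0.36370/0.0416667 → 8 → i; chars di.
Extended square: 0.01290/0.00833333 → 1, 0.03037/0.00416667 → 7; chars 17.

PG47di17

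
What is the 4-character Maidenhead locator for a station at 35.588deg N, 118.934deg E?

OM95

Add 180° to longitude and 90° to latitude: 298.93, 125.59.
Field: lon ⌊298.93/20⌋ = 14 → O; lat ⌊125.59/10⌋ = 12 → M.
Square: lon ⌊18.93/2⌋ = 9; lat ⌊5.59/1⌋ = 5.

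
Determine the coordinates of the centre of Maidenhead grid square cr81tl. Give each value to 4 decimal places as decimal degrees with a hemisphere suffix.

81.4792° N, 122.3750° W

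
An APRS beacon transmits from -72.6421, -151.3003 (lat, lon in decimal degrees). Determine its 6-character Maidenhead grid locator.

BB47ii

Add 180° to longitude and 90° to latitude: 28.6997, 17.3579.
Field (20°×10°, letters A–R): lon ⌊28.6997/20⌋ = 1 → B; lat ⌊17.3579/10⌋ = 1 → B.
Square (2°×1°, digits 0–9): lon ⌊8.6997/2⌋ = 4; lat ⌊7.3579/1⌋ = 7.
Subsquare (5′×2.5′, letters a–x): lon ⌊0.6997/0.0833333⌋ = 8 → i; lat ⌊0.3579/0.0416667⌋ = 8 → i.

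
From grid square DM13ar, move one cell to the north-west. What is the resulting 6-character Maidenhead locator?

Longitude subsquare a = 0; −1 → -1, wraps to 23 = x, carry into square.
Longitude square 1; −1 → 0.
Latitude subsquare r = 17; +1 → 18 = s.

DM03xs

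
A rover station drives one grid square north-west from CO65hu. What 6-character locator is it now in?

CO65gv

Longitude subsquare h = 7; −1 → 6 = g.
Latitude subsquare u = 20; +1 → 21 = v.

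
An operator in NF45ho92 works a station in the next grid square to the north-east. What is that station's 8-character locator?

NF45io03

Longitude extended square 9; +1 → 10, wraps to 0, carry into subsquare.
Longitude subsquare h = 7; +1 → 8 = i.
Latitude extended square 2; +1 → 3.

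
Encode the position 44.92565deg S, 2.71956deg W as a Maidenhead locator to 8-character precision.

IE85pb37

Offset from 180°W / 90°S: lon 177.28044°, lat 45.07435°.
Field: lon ⌊177.28044/20⌋ = 8 → I; lat ⌊45.07435/10⌋ = 4 → E.
Square: lon ⌊17.28044/2⌋ = 8; lat ⌊5.07435/1⌋ = 5.
Subsquare: lon ⌊1.28044/0.0833333⌋ = 15 → p; lat ⌊0.07435/0.0416667⌋ = 1 → b.
Extended square: lon ⌊0.03044/0.00833333⌋ = 3; lat ⌊0.03268/0.00416667⌋ = 7.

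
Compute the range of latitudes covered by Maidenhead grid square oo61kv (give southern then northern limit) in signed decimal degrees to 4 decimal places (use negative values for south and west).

51.8750, 51.9167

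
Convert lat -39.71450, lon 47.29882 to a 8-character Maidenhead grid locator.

Add 180° to longitude and 90° to latitude: 227.29882, 50.28550.
Field: lon ⌊227.29882/20⌋ = 11 → L; lat ⌊50.28550/10⌋ = 5 → F.
Square: lon ⌊7.29882/2⌋ = 3; lat ⌊0.28550/1⌋ = 0.
Subsquare: lon ⌊1.29882/0.0833333⌋ = 15 → p; lat ⌊0.28550/0.0416667⌋ = 6 → g.
Extended square: lon ⌊0.04882/0.00833333⌋ = 5; lat ⌊0.03550/0.00416667⌋ = 8.

LF30pg58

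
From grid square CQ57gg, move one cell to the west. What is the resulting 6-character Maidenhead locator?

Longitude subsquare g = 6; −1 → 5 = f.
The latitude characters are unchanged.

CQ57fg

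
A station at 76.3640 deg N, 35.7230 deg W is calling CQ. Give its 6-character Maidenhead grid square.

Add 180° to longitude and 90° to latitude: 144.2770, 166.3640.
Field: 144.2770/20 → 7 → H, 166.3640/10 → 16 → Q; chars HQ.
Square: 4.2770/2 → 2, 6.3640/1 → 6; chars 26.
Subsquare: 0.2770/0.0833333 → 3 → d, 0.3640/0.0416667 → 8 → i; chars di.

HQ26di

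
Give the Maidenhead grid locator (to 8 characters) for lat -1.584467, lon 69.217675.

MI48oj69

Shift to the Maidenhead origin (180°W, 90°S): lon 249.21767, lat 88.41553.
Field: 249.21767/20 → 12 → M, 88.41553/10 → 8 → I; chars MI.
Square: 9.21767/2 → 4, 8.41553/1 → 8; chars 48.
Subsquare: 1.21767/0.0833333 → 14 → o, 0.41553/0.0416667 → 9 → j; chars oj.
Extended square: 0.05101/0.00833333 → 6, 0.04053/0.00416667 → 9; chars 69.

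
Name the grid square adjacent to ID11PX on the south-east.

Longitude subsquare p = 15; +1 → 16 = q.
Latitude subsquare x = 23; −1 → 22 = w.

ID11qw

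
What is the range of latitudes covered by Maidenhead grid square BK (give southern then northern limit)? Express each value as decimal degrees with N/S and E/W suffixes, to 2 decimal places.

Field B=1, K=10: +1·20° lon, +10·10° lat → SW at lon -160°, lat 10°.
Cell spans 20° lon × 10° lat.
south 10.00° N, north 20.00° N.

10.00° N, 20.00° N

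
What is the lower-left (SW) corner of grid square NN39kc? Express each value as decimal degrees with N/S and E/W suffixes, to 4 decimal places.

49.0833° N, 86.8333° E

Field N=13, N=13: +13·20° lon, +13·10° lat → SW at lon 80°, lat 40°.
Square 3, 9: +3·2° lon, +9·1° lat → SW at lon 86°, lat 49°.
Subsquare k=10, c=2: +10·0.0833333° lon, +2·0.0416667° lat → SW at lon 86.8333°, lat 49.0833°.
latitude 49.0833° N, longitude 86.8333° E.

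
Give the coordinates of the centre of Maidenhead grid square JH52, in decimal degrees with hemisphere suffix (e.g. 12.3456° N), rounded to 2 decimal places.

17.50° S, 11.00° E

Field J=9, H=7: +9·20° lon, +7·10° lat → SW at lon 0°, lat -20°.
Square 5, 2: +5·2° lon, +2·1° lat → SW at lon 10°, lat -18°.
Cell spans 2° lon × 1° lat. Centre is SW corner plus half of each.
latitude 17.50° S, longitude 11.00° E.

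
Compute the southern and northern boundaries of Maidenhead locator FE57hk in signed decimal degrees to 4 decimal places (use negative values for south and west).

-42.5833, -42.5417

Field F=5, E=4: +5·20° lon, +4·10° lat → SW at lon -80°, lat -50°.
Square 5, 7: +5·2° lon, +7·1° lat → SW at lon -70°, lat -43°.
Subsquare h=7, k=10: +7·0.0833333° lon, +10·0.0416667° lat → SW at lon -69.4167°, lat -42.5833°.
Cell spans 0.0833333° lon × 0.0416667° lat.
south -42.5833, north -42.5417.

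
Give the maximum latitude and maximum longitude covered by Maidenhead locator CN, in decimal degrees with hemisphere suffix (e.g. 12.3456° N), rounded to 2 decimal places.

50.00° N, 120.00° W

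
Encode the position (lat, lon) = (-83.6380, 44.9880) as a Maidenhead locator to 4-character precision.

LA26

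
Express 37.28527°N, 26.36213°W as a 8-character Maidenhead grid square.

HM67tg68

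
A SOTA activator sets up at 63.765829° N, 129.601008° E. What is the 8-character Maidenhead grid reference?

PP43ts23

Offset from 180°W / 90°S: lon 309.60101°, lat 153.76583°.
Field (20°×10°, letters A–R): lon ⌊309.60101/20⌋ = 15 → P; lat ⌊153.76583/10⌋ = 15 → P.
Square (2°×1°, digits 0–9): lon ⌊9.60101/2⌋ = 4; lat ⌊3.76583/1⌋ = 3.
Subsquare (5′×2.5′, letters a–x): lon ⌊1.60101/0.0833333⌋ = 19 → t; lat ⌊0.76583/0.0416667⌋ = 18 → s.
Extended square (30″×15″, digits 0–9): lon ⌊0.01767/0.00833333⌋ = 2; lat ⌊0.01583/0.00416667⌋ = 3.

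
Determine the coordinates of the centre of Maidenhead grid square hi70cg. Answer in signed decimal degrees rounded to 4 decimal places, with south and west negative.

-9.7292, -25.7917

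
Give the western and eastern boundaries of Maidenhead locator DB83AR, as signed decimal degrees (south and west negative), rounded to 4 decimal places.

Field D=3, B=1: +3·20° lon, +1·10° lat → SW at lon -120°, lat -80°.
Square 8, 3: +8·2° lon, +3·1° lat → SW at lon -104°, lat -77°.
Subsquare a=0, r=17: +0·0.0833333° lon, +17·0.0416667° lat → SW at lon -104°, lat -76.2917°.
Cell spans 0.0833333° lon × 0.0416667° lat.
west -104.0000, east -103.9167.

-104.0000, -103.9167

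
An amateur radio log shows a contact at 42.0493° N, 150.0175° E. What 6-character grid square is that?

QN52ab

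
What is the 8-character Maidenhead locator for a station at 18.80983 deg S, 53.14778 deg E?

LH61ne75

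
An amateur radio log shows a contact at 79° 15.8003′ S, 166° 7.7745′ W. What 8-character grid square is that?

AB60wr46

Add 180° to longitude and 90° to latitude: 13.87043, 10.73666.
Field: 13.87043/20 → 0 → A, 10.73666/10 → 1 → B; chars AB.
Square: 13.87043/2 → 6, 0.73666/1 → 0; chars 60.
Subsquare: 1.87043/0.0833333 → 22 → w, 0.73666/0.0416667 → 17 → r; chars wr.
Extended square: 0.03709/0.00833333 → 4, 0.02833/0.00416667 → 6; chars 46.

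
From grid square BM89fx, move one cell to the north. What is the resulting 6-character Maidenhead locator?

BN80fa

Latitude subsquare x = 23; +1 → 24, wraps to 0 = a, carry into square.
Latitude square 9; +1 → 10, wraps to 0, carry into field.
Latitude field M = 12; +1 → 13 = N.
The longitude characters are unchanged.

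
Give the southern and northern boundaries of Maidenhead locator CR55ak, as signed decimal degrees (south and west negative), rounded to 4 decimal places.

Field C=2, R=17: +2·20° lon, +17·10° lat → SW at lon -140°, lat 80°.
Square 5, 5: +5·2° lon, +5·1° lat → SW at lon -130°, lat 85°.
Subsquare a=0, k=10: +0·0.0833333° lon, +10·0.0416667° lat → SW at lon -130°, lat 85.4167°.
Cell spans 0.0833333° lon × 0.0416667° lat.
south 85.4167, north 85.4583.

85.4167, 85.4583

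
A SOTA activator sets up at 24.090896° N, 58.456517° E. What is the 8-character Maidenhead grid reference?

LL94fc41

Add 180° to longitude and 90° to latitude: 238.45652, 114.09090.
Field: 238.45652/20 → 11 → L, 114.09090/10 → 11 → L; chars LL.
Square: 18.45652/2 → 9, 4.09090/1 → 4; chars 94.
Subsquare: 0.45652/0.0833333 → 5 → f, 0.09090/0.0416667 → 2 → c; chars fc.
Extended square: 0.03985/0.00833333 → 4, 0.00756/0.00416667 → 1; chars 41.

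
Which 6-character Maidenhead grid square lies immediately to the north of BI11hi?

BI11hj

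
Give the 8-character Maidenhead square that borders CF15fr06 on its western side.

Longitude extended square 0; −1 → -1, wraps to 9, carry into subsquare.
Longitude subsquare f = 5; −1 → 4 = e.
The latitude characters are unchanged.

CF15er96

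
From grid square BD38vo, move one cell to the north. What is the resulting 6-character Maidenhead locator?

BD38vp

Latitude subsquare o = 14; +1 → 15 = p.
The longitude characters are unchanged.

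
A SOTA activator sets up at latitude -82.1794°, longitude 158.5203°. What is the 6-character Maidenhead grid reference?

Add 180° to longitude and 90° to latitude: 338.5203, 7.8206.
Field: lon ⌊338.5203/20⌋ = 16 → Q; lat ⌊7.8206/10⌋ = 0 → A.
Square: lon ⌊18.5203/2⌋ = 9; lat ⌊7.8206/1⌋ = 7.
Subsquare: lon ⌊0.5203/0.0833333⌋ = 6 → g; lat ⌊0.8206/0.0416667⌋ = 19 → t.

QA97gt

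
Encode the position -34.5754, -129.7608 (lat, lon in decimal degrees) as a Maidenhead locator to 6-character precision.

CF55ck

Offset from 180°W / 90°S: lon 50.2392°, lat 55.4246°.
Field: 50.2392/20 → 2 → C, 55.4246/10 → 5 → F; chars CF.
Square: 10.2392/2 → 5, 5.4246/1 → 5; chars 55.
Subsquare: 0.2392/0.0833333 → 2 → c, 0.4246/0.0416667 → 10 → k; chars ck.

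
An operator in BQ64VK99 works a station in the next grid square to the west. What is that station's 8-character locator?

BQ64vk89

Longitude extended square 9; −1 → 8.
The latitude characters are unchanged.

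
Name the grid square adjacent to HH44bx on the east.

HH44cx

Longitude subsquare b = 1; +1 → 2 = c.
The latitude characters are unchanged.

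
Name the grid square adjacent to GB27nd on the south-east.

Longitude subsquare n = 13; +1 → 14 = o.
Latitude subsquare d = 3; −1 → 2 = c.

GB27oc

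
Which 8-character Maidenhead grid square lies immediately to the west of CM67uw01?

CM67tw91

Longitude extended square 0; −1 → -1, wraps to 9, carry into subsquare.
Longitude subsquare u = 20; −1 → 19 = t.
The latitude characters are unchanged.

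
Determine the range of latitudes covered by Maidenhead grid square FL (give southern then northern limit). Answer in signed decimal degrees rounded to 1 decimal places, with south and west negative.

Field F=5, L=11: +5·20° lon, +11·10° lat → SW at lon -80°, lat 20°.
Cell spans 20° lon × 10° lat.
south 20.0, north 30.0.

20.0, 30.0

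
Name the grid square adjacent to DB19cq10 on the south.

DB19cp19

Latitude extended square 0; −1 → -1, wraps to 9, carry into subsquare.
Latitude subsquare q = 16; −1 → 15 = p.
The longitude characters are unchanged.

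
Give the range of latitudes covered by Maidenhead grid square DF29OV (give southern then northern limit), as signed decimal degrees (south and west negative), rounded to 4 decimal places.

-30.1250, -30.0833

Field D=3, F=5: +3·20° lon, +5·10° lat → SW at lon -120°, lat -40°.
Square 2, 9: +2·2° lon, +9·1° lat → SW at lon -116°, lat -31°.
Subsquare o=14, v=21: +14·0.0833333° lon, +21·0.0416667° lat → SW at lon -114.833°, lat -30.125°.
Cell spans 0.0833333° lon × 0.0416667° lat.
south -30.1250, north -30.0833.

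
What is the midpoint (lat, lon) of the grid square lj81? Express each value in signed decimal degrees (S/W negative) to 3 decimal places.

Field L=11, J=9: +11·20° lon, +9·10° lat → SW at lon 40°, lat 0°.
Square 8, 1: +8·2° lon, +1·1° lat → SW at lon 56°, lat 1°.
Cell spans 2° lon × 1° lat. Centre is SW corner plus half of each.
latitude 1.500, longitude 57.000.

1.500, 57.000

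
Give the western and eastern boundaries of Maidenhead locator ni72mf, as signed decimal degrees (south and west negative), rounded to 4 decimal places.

95.0000, 95.0833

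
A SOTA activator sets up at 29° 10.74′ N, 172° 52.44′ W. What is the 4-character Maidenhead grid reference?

AL39

Offset from 180°W / 90°S: lon 7.13°, lat 119.18°.
Field (20°×10°, letters A–R): 7.13/20 → 0 → A, 119.18/10 → 11 → L; chars AL.
Square (2°×1°, digits 0–9): 7.13/2 → 3, 9.18/1 → 9; chars 39.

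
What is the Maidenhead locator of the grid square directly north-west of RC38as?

Longitude subsquare a = 0; −1 → -1, wraps to 23 = x, carry into square.
Longitude square 3; −1 → 2.
Latitude subsquare s = 18; +1 → 19 = t.

RC28xt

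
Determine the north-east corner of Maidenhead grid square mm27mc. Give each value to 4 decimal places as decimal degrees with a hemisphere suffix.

Field M=12, M=12: +12·20° lon, +12·10° lat → SW at lon 60°, lat 30°.
Square 2, 7: +2·2° lon, +7·1° lat → SW at lon 64°, lat 37°.
Subsquare m=12, c=2: +12·0.0833333° lon, +2·0.0416667° lat → SW at lon 65°, lat 37.0833°.
Cell spans 0.0833333° lon × 0.0416667° lat. NE corner is SW corner plus one full cell.
latitude 37.1250° N, longitude 65.0833° E.

37.1250° N, 65.0833° E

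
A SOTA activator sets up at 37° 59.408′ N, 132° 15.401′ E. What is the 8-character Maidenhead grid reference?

PM67dx07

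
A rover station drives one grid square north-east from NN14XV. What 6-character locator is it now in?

Longitude subsquare x = 23; +1 → 24, wraps to 0 = a, carry into square.
Longitude square 1; +1 → 2.
Latitude subsquare v = 21; +1 → 22 = w.

NN24aw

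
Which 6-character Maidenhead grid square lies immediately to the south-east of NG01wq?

Longitude subsquare w = 22; +1 → 23 = x.
Latitude subsquare q = 16; −1 → 15 = p.

NG01xp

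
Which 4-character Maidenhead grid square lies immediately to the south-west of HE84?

HE73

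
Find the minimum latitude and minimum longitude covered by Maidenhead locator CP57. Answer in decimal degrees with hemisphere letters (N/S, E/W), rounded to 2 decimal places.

67.00° N, 130.00° W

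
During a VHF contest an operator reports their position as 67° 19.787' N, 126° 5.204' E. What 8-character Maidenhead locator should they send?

PP37bh09

Add 180° to longitude and 90° to latitude: 306.08673, 157.32978.
Field (20°×10°, letters A–R): 306.08673/20 → 15 → P, 157.32978/10 → 15 → P; chars PP.
Square (2°×1°, digits 0–9): 6.08673/2 → 3, 7.32978/1 → 7; chars 37.
Subsquare (5′×2.5′, letters a–x): 0.08673/0.0833333 → 1 → b, 0.32978/0.0416667 → 7 → h; chars bh.
Extended square (30″×15″, digits 0–9): 0.00340/0.00833333 → 0, 0.03812/0.00416667 → 9; chars 09.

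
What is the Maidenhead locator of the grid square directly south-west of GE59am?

Longitude subsquare a = 0; −1 → -1, wraps to 23 = x, carry into square.
Longitude square 5; −1 → 4.
Latitude subsquare m = 12; −1 → 11 = l.

GE49xl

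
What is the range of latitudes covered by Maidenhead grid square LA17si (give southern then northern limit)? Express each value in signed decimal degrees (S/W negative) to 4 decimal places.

-82.6667, -82.6250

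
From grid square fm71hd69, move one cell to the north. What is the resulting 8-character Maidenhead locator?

Latitude extended square 9; +1 → 10, wraps to 0, carry into subsquare.
Latitude subsquare d = 3; +1 → 4 = e.
The longitude characters are unchanged.

FM71he60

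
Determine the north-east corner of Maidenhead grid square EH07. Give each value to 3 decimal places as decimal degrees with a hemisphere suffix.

12.000° S, 98.000° W

Field E=4, H=7: +4·20° lon, +7·10° lat → SW at lon -100°, lat -20°.
Square 0, 7: +0·2° lon, +7·1° lat → SW at lon -100°, lat -13°.
Cell spans 2° lon × 1° lat. NE corner is SW corner plus one full cell.
latitude 12.000° S, longitude 98.000° W.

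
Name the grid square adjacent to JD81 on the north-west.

Longitude square 8; −1 → 7.
Latitude square 1; +1 → 2.

JD72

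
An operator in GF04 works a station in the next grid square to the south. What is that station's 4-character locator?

Latitude square 4; −1 → 3.
The longitude characters are unchanged.

GF03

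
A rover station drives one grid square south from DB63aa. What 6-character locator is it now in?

Latitude subsquare a = 0; −1 → -1, wraps to 23 = x, carry into square.
Latitude square 3; −1 → 2.
The longitude characters are unchanged.

DB62ax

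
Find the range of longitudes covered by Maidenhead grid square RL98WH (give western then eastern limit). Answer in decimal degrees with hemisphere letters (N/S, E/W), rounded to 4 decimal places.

179.8333° E, 179.9167° E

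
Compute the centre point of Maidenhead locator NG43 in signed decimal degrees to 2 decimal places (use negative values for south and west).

Field N=13, G=6: +13·20° lon, +6·10° lat → SW at lon 80°, lat -30°.
Square 4, 3: +4·2° lon, +3·1° lat → SW at lon 88°, lat -27°.
Cell spans 2° lon × 1° lat. Centre is SW corner plus half of each.
latitude -26.50, longitude 89.00.

-26.50, 89.00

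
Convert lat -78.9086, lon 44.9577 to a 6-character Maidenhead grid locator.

LB21lc

Shift to the Maidenhead origin (180°W, 90°S): lon 224.9577, lat 11.0914.
Field (20°×10°, letters A–R): 224.9577/20 → 11 → L, 11.0914/10 → 1 → B; chars LB.
Square (2°×1°, digits 0–9): 4.9577/2 → 2, 1.0914/1 → 1; chars 21.
Subsquare (5′×2.5′, letters a–x): 0.9577/0.0833333 → 11 → l, 0.0914/0.0416667 → 2 → c; chars lc.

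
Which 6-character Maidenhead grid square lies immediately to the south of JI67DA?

JI66dx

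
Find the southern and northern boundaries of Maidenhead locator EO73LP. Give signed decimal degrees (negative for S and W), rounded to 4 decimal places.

53.6250, 53.6667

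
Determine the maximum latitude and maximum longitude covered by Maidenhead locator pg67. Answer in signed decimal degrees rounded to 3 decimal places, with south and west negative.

Field P=15, G=6: +15·20° lon, +6·10° lat → SW at lon 120°, lat -30°.
Square 6, 7: +6·2° lon, +7·1° lat → SW at lon 132°, lat -23°.
Cell spans 2° lon × 1° lat. NE corner is SW corner plus one full cell.
latitude -22.000, longitude 134.000.

-22.000, 134.000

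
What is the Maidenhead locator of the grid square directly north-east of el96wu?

EL96xv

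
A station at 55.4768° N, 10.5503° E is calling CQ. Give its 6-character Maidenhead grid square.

JO55gl

Shift to the Maidenhead origin (180°W, 90°S): lon 190.5503, lat 145.4768.
Field (20°×10°, letters A–R): 190.5503/20 → 9 → J, 145.4768/10 → 14 → O; chars JO.
Square (2°×1°, digits 0–9): 10.5503/2 → 5, 5.4768/1 → 5; chars 55.
Subsquare (5′×2.5′, letters a–x): 0.5503/0.0833333 → 6 → g, 0.4768/0.0416667 → 11 → l; chars gl.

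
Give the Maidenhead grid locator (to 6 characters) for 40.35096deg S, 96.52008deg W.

EE19rp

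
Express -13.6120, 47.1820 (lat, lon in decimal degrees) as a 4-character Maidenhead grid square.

LH36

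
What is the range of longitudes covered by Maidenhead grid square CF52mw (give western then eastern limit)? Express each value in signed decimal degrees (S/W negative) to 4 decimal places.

-129.0000, -128.9167

Field C=2, F=5: +2·20° lon, +5·10° lat → SW at lon -140°, lat -40°.
Square 5, 2: +5·2° lon, +2·1° lat → SW at lon -130°, lat -38°.
Subsquare m=12, w=22: +12·0.0833333° lon, +22·0.0416667° lat → SW at lon -129°, lat -37.0833°.
Cell spans 0.0833333° lon × 0.0416667° lat.
west -129.0000, east -128.9167.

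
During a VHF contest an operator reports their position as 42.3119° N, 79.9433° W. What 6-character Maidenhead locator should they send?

FN02ah

Add 180° to longitude and 90° to latitude: 100.0567, 132.3119.
Field (20°×10°, letters A–R): 100.0567/20 → 5 → F, 132.3119/10 → 13 → N; chars FN.
Square (2°×1°, digits 0–9): 0.0567/2 → 0, 2.3119/1 → 2; chars 02.
Subsquare (5′×2.5′, letters a–x): 0.0567/0.0833333 → 0 → a, 0.3119/0.0416667 → 7 → h; chars ah.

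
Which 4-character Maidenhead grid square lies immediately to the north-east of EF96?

Longitude square 9; +1 → 10, wraps to 0, carry into field.
Longitude field E = 4; +1 → 5 = F.
Latitude square 6; +1 → 7.

FF07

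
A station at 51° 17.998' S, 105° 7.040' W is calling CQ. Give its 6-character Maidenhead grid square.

Add 180° to longitude and 90° to latitude: 74.8827, 38.7000.
Field (20°×10°, letters A–R): 74.8827/20 → 3 → D, 38.7000/10 → 3 → D; chars DD.
Square (2°×1°, digits 0–9): 14.8827/2 → 7, 8.7000/1 → 8; chars 78.
Subsquare (5′×2.5′, letters a–x): 0.8827/0.0833333 → 10 → k, 0.7000/0.0416667 → 16 → q; chars kq.

DD78kq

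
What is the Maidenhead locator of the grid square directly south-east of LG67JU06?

Longitude extended square 0; +1 → 1.
Latitude extended square 6; −1 → 5.

LG67ju15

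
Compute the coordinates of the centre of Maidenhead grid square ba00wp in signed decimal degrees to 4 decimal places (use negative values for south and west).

Field B=1, A=0: +1·20° lon, +0·10° lat → SW at lon -160°, lat -90°.
Square 0, 0: +0·2° lon, +0·1° lat → SW at lon -160°, lat -90°.
Subsquare w=22, p=15: +22·0.0833333° lon, +15·0.0416667° lat → SW at lon -158.167°, lat -89.375°.
Cell spans 0.0833333° lon × 0.0416667° lat. Centre is SW corner plus half of each.
latitude -89.3542, longitude -158.1250.

-89.3542, -158.1250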